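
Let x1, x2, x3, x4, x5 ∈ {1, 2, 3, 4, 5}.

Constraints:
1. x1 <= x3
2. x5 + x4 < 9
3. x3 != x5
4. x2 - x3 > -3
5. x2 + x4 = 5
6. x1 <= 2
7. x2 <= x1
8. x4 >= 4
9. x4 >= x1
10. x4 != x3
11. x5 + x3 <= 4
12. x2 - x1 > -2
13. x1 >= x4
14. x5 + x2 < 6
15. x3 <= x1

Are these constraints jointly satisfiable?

From constraints 8 and 13: x1 ≥ x4 and x4 ≥ 4, so x1 ≥ 4. From constraint 6: x1 ≤ 2. But 2 < 4, so no value of x1 works.

Unsatisfiable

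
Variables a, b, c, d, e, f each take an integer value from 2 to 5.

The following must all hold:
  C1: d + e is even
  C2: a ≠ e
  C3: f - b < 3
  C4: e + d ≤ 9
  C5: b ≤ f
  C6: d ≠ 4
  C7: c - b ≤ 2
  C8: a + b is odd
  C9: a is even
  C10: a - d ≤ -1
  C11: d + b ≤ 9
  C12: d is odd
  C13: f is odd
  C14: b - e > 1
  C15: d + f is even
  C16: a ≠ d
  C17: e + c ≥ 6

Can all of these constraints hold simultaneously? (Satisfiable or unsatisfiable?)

Setting (a, b, c, d, e, f) = (2, 5, 5, 3, 3, 5) satisfies everything: constraint 3: f - b = 0; constraint 4: e + d = 6, and the others follow.

Satisfiable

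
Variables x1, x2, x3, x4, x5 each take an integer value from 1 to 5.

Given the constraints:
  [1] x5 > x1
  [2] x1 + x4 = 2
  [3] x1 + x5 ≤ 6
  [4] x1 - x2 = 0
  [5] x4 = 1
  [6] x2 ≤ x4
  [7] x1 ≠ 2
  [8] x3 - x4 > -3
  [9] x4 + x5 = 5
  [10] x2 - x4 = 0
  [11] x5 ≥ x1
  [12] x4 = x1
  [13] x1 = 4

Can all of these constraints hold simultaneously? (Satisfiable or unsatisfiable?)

Unsatisfiable

Constraint 5 fixes x4 = 1 and constraint 13 fixes x1 = 4, but constraint 12 requires x4 = x1. Since 1 ≠ 4, contradiction.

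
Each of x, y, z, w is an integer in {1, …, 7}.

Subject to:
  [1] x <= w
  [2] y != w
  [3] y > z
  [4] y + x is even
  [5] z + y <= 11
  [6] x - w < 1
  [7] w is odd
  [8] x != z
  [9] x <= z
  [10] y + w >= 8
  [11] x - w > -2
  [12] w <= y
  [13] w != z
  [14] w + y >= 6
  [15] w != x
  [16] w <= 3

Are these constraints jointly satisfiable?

Satisfiable

Take x = 2, y = 6, z = 5, w = 3. Then constraint 5: z + y = 11; constraint 6: x - w = -1, and every other listed constraint is also met.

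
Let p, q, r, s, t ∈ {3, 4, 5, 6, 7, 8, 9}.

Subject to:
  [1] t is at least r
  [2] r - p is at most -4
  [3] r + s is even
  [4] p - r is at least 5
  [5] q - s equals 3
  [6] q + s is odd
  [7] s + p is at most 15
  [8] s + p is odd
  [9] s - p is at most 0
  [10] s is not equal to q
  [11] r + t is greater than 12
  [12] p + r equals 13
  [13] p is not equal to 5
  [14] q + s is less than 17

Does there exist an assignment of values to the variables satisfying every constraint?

Take p = 9, q = 9, r = 4, s = 6, t = 9. Then constraint 2: r - p = -5; constraint 4: p - r = 5; constraint 5: q - s = 3, and every other listed constraint is also met.

Satisfiable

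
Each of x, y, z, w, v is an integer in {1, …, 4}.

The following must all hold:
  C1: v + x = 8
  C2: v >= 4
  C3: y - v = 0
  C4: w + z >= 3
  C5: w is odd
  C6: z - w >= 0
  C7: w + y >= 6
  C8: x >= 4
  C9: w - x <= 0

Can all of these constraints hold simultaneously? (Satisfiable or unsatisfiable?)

Setting (x, y, z, w, v) = (4, 4, 3, 3, 4) satisfies everything: constraint 1: v + x = 8; constraint 3: y - v = 0, and the others follow.

Satisfiable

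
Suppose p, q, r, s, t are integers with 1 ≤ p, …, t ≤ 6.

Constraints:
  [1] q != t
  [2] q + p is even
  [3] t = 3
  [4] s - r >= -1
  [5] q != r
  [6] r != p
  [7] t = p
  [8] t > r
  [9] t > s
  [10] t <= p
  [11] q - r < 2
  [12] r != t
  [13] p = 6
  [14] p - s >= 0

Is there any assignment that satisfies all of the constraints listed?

Unsatisfiable

Constraint 3 fixes t = 3 and constraint 13 fixes p = 6, but constraint 7 requires t = p. Since 3 ≠ 6, contradiction.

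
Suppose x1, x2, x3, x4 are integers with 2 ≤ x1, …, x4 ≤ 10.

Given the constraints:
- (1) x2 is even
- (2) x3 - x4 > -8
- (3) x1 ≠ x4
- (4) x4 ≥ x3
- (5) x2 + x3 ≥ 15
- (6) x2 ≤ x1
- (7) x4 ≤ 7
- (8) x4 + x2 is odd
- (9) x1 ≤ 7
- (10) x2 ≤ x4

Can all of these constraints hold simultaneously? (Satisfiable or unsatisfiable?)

From constraints 6 and 9: x2 ≤ x1 ≤ 7. From constraints 4 and 7: x3 ≤ x4 ≤ 7. Hence x2 + x3 ≤ 14. But constraint 5 requires x2 + x3 ≥ 15, and 15 > 14. Contradiction.

Unsatisfiable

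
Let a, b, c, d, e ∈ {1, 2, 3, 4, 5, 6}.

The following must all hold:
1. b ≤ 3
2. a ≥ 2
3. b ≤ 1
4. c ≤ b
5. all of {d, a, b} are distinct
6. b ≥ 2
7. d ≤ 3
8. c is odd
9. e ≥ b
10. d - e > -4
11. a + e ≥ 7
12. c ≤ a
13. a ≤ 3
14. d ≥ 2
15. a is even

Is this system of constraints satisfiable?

Constraints 1, 2, 6, 7, 13, and 14 confine each of d, a, b to the 2 values {2, 3}.
Constraint 5 requires all 3 of them to be distinct, but only 2 values are available — impossible by the pigeonhole principle.

Unsatisfiable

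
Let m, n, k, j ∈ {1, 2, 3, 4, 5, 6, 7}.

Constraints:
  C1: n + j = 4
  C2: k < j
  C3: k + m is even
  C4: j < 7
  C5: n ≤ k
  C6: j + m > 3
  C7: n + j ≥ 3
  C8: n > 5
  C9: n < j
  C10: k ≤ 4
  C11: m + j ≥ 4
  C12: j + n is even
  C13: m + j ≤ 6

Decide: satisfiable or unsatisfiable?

From constraint 8: n ≥ 6. From constraints 5 and 10: n ≤ k and k ≤ 4, so n ≤ 4. But 4 < 6, so no value of n works.

Unsatisfiable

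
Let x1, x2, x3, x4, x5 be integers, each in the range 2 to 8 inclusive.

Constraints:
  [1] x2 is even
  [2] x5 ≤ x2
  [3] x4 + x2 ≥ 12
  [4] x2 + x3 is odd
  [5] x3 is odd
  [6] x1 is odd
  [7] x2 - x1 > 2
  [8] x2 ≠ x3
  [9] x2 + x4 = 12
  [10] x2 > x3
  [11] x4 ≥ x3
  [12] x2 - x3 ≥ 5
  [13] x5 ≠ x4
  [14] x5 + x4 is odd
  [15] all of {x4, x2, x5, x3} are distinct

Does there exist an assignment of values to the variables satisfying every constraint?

Satisfiable

One satisfying assignment is x1 = 5, x2 = 8, x3 = 3, x4 = 4, x5 = 7.
For the less obvious constraints — constraint 3: x4 + x2 = 12; constraint 7: x2 - x1 = 3; constraint 9: x2 + x4 = 12 — and the others hold by inspection.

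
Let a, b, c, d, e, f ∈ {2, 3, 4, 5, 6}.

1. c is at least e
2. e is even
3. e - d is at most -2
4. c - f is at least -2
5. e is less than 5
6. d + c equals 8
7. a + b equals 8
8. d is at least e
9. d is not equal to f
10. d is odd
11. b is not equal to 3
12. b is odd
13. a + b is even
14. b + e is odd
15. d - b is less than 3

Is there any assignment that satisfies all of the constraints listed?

Setting (a, b, c, d, e, f) = (3, 5, 3, 5, 2, 4) satisfies everything: constraint 3: e - d = -3; constraint 4: c - f = -1; constraint 6: d + c = 8, and the others follow.

Satisfiable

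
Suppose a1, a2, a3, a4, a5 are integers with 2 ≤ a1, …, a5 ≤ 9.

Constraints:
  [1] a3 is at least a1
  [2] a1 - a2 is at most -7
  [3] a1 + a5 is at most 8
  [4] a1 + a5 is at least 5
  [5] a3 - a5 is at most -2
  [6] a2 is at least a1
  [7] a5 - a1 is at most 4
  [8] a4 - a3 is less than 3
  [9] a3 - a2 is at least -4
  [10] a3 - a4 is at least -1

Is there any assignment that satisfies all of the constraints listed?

Constraints 2, 5, 7, and 9 give a1 − a5 ≥ -4, a5 − a3 ≥ 2, a3 − a2 ≥ -4, a2 − a1 ≥ 7.
Adding all 4 inequalities: the left sides telescope to 0, and the right sides sum to (-4) + 2 + (-4) + 7 = 1. So 0 ≥ 1, which is false.

Unsatisfiable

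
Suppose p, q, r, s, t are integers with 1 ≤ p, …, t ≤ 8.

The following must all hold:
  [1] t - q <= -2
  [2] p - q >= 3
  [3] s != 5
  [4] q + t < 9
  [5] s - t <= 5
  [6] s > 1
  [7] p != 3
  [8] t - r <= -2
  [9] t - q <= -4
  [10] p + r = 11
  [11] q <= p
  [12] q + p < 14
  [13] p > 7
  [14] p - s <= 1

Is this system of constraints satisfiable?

Constraints 2, 5, 9, and 14 give q − t ≥ 4, t − s ≥ -5, s − p ≥ -1, p − q ≥ 3.
Adding all 4 inequalities: the left sides telescope to 0, and the right sides sum to 4 + (-5) + (-1) + 3 = 1. So 0 ≥ 1, which is false.

Unsatisfiable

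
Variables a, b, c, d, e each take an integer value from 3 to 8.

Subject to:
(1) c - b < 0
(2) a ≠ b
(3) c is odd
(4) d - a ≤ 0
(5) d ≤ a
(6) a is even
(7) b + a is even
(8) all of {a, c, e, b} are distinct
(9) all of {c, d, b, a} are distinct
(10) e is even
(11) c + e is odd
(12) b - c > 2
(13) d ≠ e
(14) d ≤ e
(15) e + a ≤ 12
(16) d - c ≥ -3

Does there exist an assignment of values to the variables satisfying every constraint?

Satisfiable

Setting (a, b, c, d, e) = (6, 8, 5, 3, 4) satisfies everything: constraint 1: c - b = -3; constraint 4: d - a = -3, and the others follow.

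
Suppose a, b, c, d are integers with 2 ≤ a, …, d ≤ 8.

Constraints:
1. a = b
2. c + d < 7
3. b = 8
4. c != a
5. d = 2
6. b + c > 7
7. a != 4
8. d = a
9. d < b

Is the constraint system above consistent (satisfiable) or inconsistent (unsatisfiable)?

Constraint 5 fixes d = 2 and constraint 3 fixes b = 8. Constraints 1 and 8 give d = a = b, so d = b. But 2 ≠ 8 — contradiction.

Unsatisfiable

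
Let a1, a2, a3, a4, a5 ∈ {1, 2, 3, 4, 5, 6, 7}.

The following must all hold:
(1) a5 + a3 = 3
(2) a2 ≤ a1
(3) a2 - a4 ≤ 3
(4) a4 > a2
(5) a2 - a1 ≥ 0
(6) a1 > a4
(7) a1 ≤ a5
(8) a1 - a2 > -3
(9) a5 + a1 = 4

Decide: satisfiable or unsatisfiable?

Constraints 4, 5, and 6 give a1 ≤ a2, a2 < a4, a4 < a1. Chaining: a1 ≤ a2 < a4 < a1, which forces a1 < a1 — impossible.

Unsatisfiable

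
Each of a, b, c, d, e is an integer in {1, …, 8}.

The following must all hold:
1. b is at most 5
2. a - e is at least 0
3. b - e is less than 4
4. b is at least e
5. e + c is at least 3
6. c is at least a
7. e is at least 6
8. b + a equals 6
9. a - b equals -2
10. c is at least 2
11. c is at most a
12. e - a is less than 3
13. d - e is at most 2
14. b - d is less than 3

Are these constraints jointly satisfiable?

Unsatisfiable

From constraints 4 and 7: b ≥ e ≥ 6. From constraints 10 and 11: a ≥ c ≥ 2. Hence b + a ≥ 8. But constraint 8 requires b + a = 6, and 6 < 8. Contradiction.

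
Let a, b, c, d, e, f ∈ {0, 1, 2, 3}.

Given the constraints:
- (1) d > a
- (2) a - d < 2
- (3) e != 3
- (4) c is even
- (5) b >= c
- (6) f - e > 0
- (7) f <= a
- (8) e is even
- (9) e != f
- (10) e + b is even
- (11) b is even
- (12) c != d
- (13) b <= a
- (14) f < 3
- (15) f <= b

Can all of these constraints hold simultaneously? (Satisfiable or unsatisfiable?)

Try a = 2, b = 2, c = 0, d = 3, e = 0, f = 2.
Check constraint 2: a - d = -1; constraint 4: c = 0 is even; constraint 6: f - e = 2. The remaining constraints are straightforward to verify.

Satisfiable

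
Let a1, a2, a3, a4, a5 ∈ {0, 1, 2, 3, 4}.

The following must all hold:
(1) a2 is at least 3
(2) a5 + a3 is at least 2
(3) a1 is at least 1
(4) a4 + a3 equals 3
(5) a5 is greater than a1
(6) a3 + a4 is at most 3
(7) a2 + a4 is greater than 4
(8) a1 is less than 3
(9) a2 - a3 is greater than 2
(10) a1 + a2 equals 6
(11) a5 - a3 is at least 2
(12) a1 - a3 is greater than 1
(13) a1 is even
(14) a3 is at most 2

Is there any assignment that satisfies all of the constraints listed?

Satisfiable

Setting (a1, a2, a3, a4, a5) = (2, 4, 0, 3, 4) satisfies everything: constraint 2: a5 + a3 = 4; constraint 4: a4 + a3 = 3; constraint 6: a3 + a4 = 3, and the others follow.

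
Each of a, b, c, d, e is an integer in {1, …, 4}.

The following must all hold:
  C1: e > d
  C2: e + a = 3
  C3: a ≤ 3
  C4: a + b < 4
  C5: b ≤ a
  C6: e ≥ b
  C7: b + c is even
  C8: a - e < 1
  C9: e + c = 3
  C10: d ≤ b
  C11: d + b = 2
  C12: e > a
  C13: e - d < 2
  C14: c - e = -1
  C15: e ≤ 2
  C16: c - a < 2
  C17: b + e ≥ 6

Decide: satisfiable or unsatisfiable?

Unsatisfiable

From constraints 3 and 5: b ≤ a ≤ 3. From constraint 15: e ≤ 2. Hence b + e ≤ 5. But constraint 17 requires b + e ≥ 6, and 6 > 5. Contradiction.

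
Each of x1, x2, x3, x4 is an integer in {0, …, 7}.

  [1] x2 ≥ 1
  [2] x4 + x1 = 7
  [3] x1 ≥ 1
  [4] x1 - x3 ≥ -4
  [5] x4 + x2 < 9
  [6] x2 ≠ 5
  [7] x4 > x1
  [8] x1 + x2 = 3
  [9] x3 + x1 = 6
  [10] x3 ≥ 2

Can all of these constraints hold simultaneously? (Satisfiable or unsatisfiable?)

Satisfiable

One satisfying assignment is x1 = 1, x2 = 2, x3 = 5, x4 = 6.
For the less obvious constraints — constraint 2: x4 + x1 = 7; constraint 4: x1 - x3 = -4; constraint 5: x4 + x2 = 8 — and the others hold by inspection.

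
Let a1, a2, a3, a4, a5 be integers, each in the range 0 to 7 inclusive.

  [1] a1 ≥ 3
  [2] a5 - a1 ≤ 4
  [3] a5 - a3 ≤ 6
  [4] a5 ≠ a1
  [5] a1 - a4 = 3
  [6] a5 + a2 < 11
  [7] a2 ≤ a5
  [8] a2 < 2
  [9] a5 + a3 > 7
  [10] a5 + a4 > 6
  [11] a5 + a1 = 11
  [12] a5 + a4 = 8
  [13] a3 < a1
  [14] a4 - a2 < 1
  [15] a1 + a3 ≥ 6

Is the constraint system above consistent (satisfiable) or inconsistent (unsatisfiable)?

Try a1 = 4, a2 = 1, a3 = 3, a4 = 1, a5 = 7.
Check constraint 2: a5 - a1 = 3; constraint 3: a5 - a3 = 4. The remaining constraints are straightforward to verify.

Satisfiable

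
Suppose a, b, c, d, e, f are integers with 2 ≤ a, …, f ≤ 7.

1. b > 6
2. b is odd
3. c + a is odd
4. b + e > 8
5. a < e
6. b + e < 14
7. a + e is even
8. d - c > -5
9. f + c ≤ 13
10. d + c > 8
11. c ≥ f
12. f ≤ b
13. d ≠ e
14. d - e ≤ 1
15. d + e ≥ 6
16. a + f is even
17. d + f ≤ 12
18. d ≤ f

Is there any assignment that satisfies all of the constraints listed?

Satisfiable

Setting (a, b, c, d, e, f) = (2, 7, 7, 3, 4, 6) satisfies everything: constraint 4: b + e = 11; constraint 6: b + e = 11; constraint 8: d - c = -4, and the others follow.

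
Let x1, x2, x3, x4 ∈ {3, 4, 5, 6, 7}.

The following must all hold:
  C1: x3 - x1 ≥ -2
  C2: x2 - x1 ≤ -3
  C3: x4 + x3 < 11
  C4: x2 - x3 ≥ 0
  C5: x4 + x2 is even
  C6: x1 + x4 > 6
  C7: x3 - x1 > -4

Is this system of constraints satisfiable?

Constraints 1, 2, and 4 give x2 − x3 ≥ 0, x3 − x1 ≥ -2, x1 − x2 ≥ 3.
Adding all 3 inequalities: the left sides telescope to 0, and the right sides sum to 0 + (-2) + 3 = 1. So 0 ≥ 1, which is false.

Unsatisfiable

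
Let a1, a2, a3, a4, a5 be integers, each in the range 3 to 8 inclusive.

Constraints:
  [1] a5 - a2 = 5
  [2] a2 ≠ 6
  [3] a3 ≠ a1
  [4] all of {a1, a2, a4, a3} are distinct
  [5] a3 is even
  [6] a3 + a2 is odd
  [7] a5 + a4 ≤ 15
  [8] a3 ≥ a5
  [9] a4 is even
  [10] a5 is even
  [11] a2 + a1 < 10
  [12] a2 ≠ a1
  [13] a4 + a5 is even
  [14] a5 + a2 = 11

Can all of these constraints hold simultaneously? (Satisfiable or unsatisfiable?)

Satisfiable

Setting (a1, a2, a3, a4, a5) = (5, 3, 8, 4, 8) satisfies everything: constraint 1: a5 - a2 = 5; constraint 7: a5 + a4 = 12, and the others follow.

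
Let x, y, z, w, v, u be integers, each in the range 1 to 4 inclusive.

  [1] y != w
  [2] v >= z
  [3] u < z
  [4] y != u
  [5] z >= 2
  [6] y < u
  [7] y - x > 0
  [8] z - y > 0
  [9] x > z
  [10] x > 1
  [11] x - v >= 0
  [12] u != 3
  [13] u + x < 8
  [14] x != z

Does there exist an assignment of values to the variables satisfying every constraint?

Unsatisfiable

Constraints 3, 6, 7, and 9 give u < z, z < x, x < y, y < u. Chaining: u < z < x < y < u, which forces u < u — impossible.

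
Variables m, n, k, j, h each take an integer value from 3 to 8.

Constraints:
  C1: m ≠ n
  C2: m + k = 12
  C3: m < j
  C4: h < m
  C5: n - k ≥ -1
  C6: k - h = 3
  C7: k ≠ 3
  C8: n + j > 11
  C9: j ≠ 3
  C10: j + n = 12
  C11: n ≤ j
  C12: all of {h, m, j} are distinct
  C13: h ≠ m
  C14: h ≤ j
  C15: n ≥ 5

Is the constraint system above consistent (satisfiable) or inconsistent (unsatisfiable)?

Setting (m, n, k, j, h) = (5, 6, 7, 6, 4) satisfies everything: constraint 2: m + k = 12; constraint 5: n - k = -1; constraint 6: k - h = 3, and the others follow.

Satisfiable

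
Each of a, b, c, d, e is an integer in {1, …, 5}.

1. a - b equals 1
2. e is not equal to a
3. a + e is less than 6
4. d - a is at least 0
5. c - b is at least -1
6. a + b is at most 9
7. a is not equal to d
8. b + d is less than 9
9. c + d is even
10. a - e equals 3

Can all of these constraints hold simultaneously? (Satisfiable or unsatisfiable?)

Try a = 4, b = 3, c = 3, d = 5, e = 1.
Check constraint 1: a - b = 1; constraint 3: a + e = 5. The remaining constraints are straightforward to verify.

Satisfiable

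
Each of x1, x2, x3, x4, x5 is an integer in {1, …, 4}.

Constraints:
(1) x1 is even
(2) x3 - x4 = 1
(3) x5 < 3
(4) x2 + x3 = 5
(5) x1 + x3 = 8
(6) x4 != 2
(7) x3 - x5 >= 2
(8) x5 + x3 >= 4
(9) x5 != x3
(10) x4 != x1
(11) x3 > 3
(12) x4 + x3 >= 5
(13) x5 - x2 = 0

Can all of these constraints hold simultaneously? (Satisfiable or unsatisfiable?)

Setting (x1, x2, x3, x4, x5) = (4, 1, 4, 3, 1) satisfies everything: constraint 2: x3 - x4 = 1; constraint 4: x2 + x3 = 5, and the others follow.

Satisfiable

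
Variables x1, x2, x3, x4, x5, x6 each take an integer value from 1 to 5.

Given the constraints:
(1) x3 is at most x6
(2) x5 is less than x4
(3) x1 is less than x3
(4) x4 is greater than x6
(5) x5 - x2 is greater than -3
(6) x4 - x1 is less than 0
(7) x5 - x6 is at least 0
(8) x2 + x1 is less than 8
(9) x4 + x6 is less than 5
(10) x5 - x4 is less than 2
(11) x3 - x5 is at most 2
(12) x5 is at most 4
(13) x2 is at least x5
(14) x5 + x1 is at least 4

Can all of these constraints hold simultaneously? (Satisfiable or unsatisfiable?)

Constraints 1, 2, 3, 6, and 7 give x1 < x3, x3 ≤ x6, x6 ≤ x5, x5 < x4, x4 < x1. Chaining: x1 < x3 ≤ x6 ≤ x5 < x4 < x1, which forces x1 < x1 — impossible.

Unsatisfiable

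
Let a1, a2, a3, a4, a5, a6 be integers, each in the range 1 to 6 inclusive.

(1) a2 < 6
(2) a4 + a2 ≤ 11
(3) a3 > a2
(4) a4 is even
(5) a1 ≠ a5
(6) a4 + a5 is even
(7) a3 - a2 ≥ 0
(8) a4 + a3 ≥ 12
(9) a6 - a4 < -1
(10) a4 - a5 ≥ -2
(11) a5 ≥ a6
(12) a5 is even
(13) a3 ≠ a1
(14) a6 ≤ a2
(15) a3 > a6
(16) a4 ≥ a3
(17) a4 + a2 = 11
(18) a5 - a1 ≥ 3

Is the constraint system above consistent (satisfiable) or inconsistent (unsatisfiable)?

Satisfiable

Setting (a1, a2, a3, a4, a5, a6) = (3, 5, 6, 6, 6, 2) satisfies everything: constraint 2: a4 + a2 = 11; constraint 7: a3 - a2 = 1; constraint 8: a4 + a3 = 12, and the others follow.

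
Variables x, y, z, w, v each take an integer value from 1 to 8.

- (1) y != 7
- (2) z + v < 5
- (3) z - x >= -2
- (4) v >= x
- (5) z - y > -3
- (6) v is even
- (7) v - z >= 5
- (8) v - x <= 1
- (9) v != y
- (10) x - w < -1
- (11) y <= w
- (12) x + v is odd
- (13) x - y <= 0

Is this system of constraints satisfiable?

Constraints 3, 7, and 8 give v − z ≥ 5, z − x ≥ -2, x − v ≥ -1.
Adding all 3 inequalities: the left sides telescope to 0, and the right sides sum to 5 + (-2) + (-1) = 2. So 0 ≥ 2, which is false.

Unsatisfiable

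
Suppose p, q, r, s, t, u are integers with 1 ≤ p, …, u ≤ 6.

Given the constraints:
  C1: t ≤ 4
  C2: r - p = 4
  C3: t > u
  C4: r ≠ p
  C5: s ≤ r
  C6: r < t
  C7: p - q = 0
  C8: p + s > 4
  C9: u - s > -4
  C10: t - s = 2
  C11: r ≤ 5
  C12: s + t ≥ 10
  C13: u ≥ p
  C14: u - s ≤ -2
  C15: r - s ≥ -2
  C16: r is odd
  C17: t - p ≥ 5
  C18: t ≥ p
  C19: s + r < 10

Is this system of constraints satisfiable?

From constraints 5 and 11: s ≤ r ≤ 5. From constraint 1: t ≤ 4. Hence s + t ≤ 9. But constraint 12 requires s + t ≥ 10, and 10 > 9. Contradiction.

Unsatisfiable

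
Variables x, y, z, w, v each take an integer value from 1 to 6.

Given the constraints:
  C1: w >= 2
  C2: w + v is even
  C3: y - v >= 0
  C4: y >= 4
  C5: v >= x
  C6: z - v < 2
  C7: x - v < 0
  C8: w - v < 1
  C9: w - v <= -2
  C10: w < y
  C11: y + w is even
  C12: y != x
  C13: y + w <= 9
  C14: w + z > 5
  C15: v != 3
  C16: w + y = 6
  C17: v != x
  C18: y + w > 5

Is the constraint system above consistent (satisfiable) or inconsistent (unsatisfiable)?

Satisfiable

The assignment x = 3, y = 4, z = 4, w = 2, v = 4 works:
  constraint 3 holds since y - v = 0.
  constraint 6 holds since z - v = 0.
The rest check out directly.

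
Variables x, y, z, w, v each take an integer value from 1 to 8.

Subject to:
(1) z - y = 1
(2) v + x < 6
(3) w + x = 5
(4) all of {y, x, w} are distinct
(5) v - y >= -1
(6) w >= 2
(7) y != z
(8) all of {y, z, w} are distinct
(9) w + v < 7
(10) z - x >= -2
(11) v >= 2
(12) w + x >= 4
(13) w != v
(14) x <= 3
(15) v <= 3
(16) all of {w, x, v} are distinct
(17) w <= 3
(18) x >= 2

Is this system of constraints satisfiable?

Unsatisfiable

Constraints 6, 11, 14, 15, 17, and 18 confine each of w, x, v to the 2 values {2, 3}.
Constraint 16 requires all 3 of them to be distinct, but only 2 values are available — impossible by the pigeonhole principle.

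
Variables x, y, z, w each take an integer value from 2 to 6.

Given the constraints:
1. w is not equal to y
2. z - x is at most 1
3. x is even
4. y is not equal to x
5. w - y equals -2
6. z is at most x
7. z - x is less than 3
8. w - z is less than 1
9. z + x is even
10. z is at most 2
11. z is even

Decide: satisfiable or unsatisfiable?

Satisfiable

Try x = 2, y = 4, z = 2, w = 2.
Check constraint 2: z - x = 0; constraint 5: w - y = -2. The remaining constraints are straightforward to verify.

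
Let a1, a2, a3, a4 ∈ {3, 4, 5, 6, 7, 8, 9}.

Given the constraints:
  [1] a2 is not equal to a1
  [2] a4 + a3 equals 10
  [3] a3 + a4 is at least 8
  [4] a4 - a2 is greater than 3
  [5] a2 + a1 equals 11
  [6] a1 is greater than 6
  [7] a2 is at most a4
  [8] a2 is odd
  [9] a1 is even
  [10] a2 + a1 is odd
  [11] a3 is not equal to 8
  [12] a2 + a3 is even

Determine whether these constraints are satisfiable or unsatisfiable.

The assignment a1 = 8, a2 = 3, a3 = 3, a4 = 7 works:
  constraint 2 holds since a4 + a3 = 10.
  constraint 3 holds since a3 + a4 = 10.
The rest check out directly.

Satisfiable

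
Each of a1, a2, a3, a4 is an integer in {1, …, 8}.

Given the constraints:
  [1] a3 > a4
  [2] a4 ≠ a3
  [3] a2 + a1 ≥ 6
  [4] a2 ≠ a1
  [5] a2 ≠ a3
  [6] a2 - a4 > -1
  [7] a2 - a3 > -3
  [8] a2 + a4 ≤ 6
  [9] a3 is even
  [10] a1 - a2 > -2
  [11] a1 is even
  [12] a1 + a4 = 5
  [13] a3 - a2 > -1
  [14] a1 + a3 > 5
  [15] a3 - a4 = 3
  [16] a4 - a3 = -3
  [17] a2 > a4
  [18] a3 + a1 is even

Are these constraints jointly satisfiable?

Satisfiable

Try a1 = 4, a2 = 3, a3 = 4, a4 = 1.
Check constraint 3: a2 + a1 = 7; constraint 6: a2 - a4 = 2; constraint 7: a2 - a3 = -1. The remaining constraints are straightforward to verify.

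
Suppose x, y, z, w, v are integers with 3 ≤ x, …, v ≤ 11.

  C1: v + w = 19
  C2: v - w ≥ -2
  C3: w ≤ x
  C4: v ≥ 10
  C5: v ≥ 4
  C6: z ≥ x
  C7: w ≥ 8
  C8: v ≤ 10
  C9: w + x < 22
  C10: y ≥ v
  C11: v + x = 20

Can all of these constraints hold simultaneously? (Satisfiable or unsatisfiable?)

Take x = 10, y = 10, z = 10, w = 9, v = 10. Then constraint 1: v + w = 19; constraint 2: v - w = 1; constraint 9: w + x = 19, and every other listed constraint is also met.

Satisfiable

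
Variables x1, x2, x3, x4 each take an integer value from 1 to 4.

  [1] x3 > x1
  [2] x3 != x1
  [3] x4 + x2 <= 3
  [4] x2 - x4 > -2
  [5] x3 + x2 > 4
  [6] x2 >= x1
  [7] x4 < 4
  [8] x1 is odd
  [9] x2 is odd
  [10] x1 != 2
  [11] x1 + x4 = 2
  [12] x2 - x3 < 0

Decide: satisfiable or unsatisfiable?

Satisfiable

Try x1 = 1, x2 = 1, x3 = 4, x4 = 1.
Check constraint 3: x4 + x2 = 2; constraint 4: x2 - x4 = 0. The remaining constraints are straightforward to verify.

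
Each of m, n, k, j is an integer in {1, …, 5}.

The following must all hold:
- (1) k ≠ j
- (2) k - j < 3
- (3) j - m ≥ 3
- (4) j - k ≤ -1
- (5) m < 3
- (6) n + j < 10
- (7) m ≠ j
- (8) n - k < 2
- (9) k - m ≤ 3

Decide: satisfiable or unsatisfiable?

Unsatisfiable

Constraints 3, 4, and 9 give k − j ≥ 1, j − m ≥ 3, m − k ≥ -3.
Adding all 3 inequalities: the left sides telescope to 0, and the right sides sum to 1 + 3 + (-3) = 1. So 0 ≥ 1, which is false.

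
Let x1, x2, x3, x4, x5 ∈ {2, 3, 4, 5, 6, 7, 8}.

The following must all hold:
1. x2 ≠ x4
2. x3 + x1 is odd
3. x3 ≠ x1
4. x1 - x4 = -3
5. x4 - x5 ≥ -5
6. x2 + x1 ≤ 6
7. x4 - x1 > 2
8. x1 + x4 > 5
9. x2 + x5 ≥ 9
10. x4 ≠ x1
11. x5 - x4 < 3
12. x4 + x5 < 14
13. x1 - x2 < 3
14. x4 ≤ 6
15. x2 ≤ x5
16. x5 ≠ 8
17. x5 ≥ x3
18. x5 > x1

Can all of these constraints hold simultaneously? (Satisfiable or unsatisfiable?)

One satisfying assignment is x1 = 2, x2 = 2, x3 = 3, x4 = 5, x5 = 7.
For the less obvious constraints — constraint 4: x1 - x4 = -3; constraint 5: x4 - x5 = -2; constraint 6: x2 + x1 = 4 — and the others hold by inspection.

Satisfiable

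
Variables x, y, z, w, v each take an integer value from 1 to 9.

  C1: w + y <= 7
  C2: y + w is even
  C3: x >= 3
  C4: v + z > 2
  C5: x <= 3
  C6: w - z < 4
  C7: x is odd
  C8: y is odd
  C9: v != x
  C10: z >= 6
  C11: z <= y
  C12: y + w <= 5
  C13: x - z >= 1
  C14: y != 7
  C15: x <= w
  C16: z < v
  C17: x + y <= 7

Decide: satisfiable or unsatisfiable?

From constraints 3 and 15: w ≥ x ≥ 3. From constraints 10 and 11: y ≥ z ≥ 6. Hence w + y ≥ 9. But constraint 1 requires w + y ≤ 7, and 7 < 9. Contradiction.

Unsatisfiable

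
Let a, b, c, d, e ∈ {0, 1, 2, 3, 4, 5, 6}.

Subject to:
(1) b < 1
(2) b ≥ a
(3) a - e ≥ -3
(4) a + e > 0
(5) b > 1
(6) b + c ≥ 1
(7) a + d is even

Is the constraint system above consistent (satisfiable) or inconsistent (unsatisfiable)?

Unsatisfiable

From constraint 5: b ≥ 2. From constraint 1: b ≤ 0. But 0 < 2, so no value of b works.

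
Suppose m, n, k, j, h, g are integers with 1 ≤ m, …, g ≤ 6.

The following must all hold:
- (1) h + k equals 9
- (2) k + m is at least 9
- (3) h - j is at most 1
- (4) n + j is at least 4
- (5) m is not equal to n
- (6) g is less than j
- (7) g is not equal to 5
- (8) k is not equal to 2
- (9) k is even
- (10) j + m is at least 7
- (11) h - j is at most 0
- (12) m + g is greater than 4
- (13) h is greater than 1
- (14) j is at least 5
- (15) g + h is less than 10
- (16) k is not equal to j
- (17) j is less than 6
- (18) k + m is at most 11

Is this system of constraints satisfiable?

Satisfiable

The assignment m = 5, n = 1, k = 4, j = 5, h = 5, g = 2 works:
  constraint 1 holds since h + k = 9.
  constraint 2 holds since k + m = 9.
  constraint 3 holds since h - j = 0.
The rest check out directly.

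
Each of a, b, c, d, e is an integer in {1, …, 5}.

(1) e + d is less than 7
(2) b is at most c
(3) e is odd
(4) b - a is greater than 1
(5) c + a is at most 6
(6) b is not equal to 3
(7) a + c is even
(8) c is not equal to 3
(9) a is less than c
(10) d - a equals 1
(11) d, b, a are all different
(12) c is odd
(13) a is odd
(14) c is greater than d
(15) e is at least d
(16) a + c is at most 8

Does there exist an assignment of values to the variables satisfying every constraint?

Setting (a, b, c, d, e) = (1, 4, 5, 2, 3) satisfies everything: constraint 1: e + d = 5; constraint 4: b - a = 3, and the others follow.

Satisfiable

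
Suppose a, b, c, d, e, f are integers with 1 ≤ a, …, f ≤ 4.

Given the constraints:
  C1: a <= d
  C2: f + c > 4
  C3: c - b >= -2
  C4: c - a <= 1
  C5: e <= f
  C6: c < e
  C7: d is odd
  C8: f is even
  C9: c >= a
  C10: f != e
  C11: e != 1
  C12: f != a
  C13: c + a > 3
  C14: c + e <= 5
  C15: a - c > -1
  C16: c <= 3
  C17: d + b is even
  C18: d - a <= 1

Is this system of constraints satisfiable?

The assignment a = 2, b = 1, c = 2, d = 3, e = 3, f = 4 works:
  constraint 2 holds since f + c = 6.
  constraint 3 holds since c - b = 1.
  constraint 4 holds since c - a = 0.
The rest check out directly.

Satisfiable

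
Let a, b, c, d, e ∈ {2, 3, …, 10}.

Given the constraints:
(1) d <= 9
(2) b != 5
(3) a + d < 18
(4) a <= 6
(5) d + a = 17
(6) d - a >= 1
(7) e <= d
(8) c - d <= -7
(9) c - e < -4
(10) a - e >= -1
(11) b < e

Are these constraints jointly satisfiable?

From constraint 1: d ≤ 9. From constraint 4: a ≤ 6. Hence d + a ≤ 15. But constraint 5 requires d + a = 17, and 17 > 15. Contradiction.

Unsatisfiable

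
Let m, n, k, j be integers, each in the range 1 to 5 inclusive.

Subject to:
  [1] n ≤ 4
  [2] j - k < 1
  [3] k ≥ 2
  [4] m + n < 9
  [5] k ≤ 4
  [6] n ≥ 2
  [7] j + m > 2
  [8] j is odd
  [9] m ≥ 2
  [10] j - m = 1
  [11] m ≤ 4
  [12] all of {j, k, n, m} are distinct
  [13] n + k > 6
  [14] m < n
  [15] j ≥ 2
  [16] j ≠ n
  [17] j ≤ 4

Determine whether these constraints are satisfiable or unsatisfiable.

Constraints 1, 3, 5, 6, 9, 11, 15, and 17 confine each of j, k, n, m to the 3 values {2, …, 4}.
Constraint 12 requires all 4 of them to be distinct, but only 3 values are available — impossible by the pigeonhole principle.

Unsatisfiable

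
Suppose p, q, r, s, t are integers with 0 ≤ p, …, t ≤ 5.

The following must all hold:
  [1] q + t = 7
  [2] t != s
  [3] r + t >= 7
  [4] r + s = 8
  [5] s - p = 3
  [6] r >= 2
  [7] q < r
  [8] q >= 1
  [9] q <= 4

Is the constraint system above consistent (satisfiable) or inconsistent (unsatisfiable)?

Satisfiable

Try p = 0, q = 2, r = 5, s = 3, t = 5.
Check constraint 1: q + t = 7; constraint 3: r + t = 10; constraint 4: r + s = 8. The remaining constraints are straightforward to verify.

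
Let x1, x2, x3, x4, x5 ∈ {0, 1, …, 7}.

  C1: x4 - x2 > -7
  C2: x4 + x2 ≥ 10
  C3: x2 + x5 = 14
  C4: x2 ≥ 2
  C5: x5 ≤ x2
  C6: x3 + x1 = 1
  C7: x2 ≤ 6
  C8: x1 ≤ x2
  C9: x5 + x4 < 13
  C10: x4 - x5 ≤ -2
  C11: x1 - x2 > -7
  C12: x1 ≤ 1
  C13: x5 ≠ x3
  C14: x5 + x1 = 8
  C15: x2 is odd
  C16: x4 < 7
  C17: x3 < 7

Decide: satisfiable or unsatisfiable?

Unsatisfiable

From constraints 5 and 7: x5 ≤ x2 ≤ 6. From constraint 12: x1 ≤ 1. Hence x5 + x1 ≤ 7. But constraint 14 requires x5 + x1 = 8, and 8 > 7. Contradiction.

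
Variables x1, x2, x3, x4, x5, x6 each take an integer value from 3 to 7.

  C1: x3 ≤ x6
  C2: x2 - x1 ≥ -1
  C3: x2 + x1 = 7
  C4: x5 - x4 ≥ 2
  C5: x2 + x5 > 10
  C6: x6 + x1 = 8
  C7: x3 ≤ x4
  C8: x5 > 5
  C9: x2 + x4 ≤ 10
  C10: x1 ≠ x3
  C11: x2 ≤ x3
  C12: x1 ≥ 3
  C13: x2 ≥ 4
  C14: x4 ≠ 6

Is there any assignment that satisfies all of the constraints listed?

Satisfiable

The assignment x1 = 3, x2 = 4, x3 = 5, x4 = 5, x5 = 7, x6 = 5 works:
  constraint 2 holds since x2 - x1 = 1.
  constraint 3 holds since x2 + x1 = 7.
The rest check out directly.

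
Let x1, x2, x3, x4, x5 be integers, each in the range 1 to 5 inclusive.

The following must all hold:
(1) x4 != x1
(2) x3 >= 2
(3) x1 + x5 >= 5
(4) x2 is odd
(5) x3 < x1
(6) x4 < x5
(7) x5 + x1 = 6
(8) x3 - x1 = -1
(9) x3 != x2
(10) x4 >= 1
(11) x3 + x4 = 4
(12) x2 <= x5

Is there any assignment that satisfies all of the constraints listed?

One satisfying assignment is x1 = 3, x2 = 1, x3 = 2, x4 = 2, x5 = 3.
For the less obvious constraints — constraint 3: x1 + x5 = 6; constraint 7: x5 + x1 = 6; constraint 8: x3 - x1 = -1 — and the others hold by inspection.

Satisfiable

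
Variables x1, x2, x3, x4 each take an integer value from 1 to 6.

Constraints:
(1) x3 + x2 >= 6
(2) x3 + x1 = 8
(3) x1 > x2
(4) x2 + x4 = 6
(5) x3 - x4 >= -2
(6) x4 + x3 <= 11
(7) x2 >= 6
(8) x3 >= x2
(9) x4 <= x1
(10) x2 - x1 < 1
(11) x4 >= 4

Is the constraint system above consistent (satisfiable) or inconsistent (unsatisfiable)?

From constraints 7 and 8: x3 ≥ x2 ≥ 6. From constraints 9 and 11: x1 ≥ x4 ≥ 4. Hence x3 + x1 ≥ 10. But constraint 2 requires x3 + x1 = 8, and 8 < 10. Contradiction.

Unsatisfiable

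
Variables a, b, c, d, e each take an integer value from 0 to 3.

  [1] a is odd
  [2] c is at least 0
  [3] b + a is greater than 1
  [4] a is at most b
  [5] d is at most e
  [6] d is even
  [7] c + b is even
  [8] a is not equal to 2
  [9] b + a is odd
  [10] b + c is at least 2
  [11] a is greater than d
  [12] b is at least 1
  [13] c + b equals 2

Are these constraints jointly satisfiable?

Satisfiable

One satisfying assignment is a = 1, b = 2, c = 0, d = 0, e = 0.
For the less obvious constraints — constraint 3: b + a = 3; constraint 10: b + c = 2 — and the others hold by inspection.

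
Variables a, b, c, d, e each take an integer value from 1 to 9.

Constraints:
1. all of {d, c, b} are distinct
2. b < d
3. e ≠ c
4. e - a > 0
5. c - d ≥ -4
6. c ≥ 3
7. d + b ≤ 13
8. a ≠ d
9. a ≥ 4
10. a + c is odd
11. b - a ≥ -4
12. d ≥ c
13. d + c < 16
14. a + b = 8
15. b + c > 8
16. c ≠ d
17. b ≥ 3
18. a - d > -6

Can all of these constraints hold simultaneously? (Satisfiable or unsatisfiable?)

Satisfiable

One satisfying assignment is a = 5, b = 3, c = 6, d = 8, e = 8.
For the less obvious constraints — constraint 4: e - a = 3; constraint 5: c - d = -2 — and the others hold by inspection.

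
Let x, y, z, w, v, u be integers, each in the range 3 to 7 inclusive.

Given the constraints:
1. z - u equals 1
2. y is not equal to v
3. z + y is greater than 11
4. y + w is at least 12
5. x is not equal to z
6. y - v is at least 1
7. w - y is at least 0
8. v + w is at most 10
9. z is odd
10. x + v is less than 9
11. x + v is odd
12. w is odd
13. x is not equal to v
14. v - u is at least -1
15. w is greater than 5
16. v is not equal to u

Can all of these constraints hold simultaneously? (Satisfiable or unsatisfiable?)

Satisfiable

Try x = 4, y = 7, z = 5, w = 7, v = 3, u = 4.
Check constraint 1: z - u = 1; constraint 3: z + y = 12; constraint 4: y + w = 14. The remaining constraints are straightforward to verify.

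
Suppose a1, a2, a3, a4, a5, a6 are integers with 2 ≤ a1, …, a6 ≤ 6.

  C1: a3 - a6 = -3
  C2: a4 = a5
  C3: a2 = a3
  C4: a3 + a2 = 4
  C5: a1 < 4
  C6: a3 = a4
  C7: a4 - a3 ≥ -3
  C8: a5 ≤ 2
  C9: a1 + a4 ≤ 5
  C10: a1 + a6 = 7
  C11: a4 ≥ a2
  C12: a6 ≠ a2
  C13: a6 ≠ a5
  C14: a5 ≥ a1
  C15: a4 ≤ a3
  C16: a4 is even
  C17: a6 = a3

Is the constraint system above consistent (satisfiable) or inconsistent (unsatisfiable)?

Unsatisfiable

From constraints 2, 6, and 17, a6 = a3 = a4 = a5, so a6 = a5. But constraint 13 says a6 ≠ a5. Contradiction.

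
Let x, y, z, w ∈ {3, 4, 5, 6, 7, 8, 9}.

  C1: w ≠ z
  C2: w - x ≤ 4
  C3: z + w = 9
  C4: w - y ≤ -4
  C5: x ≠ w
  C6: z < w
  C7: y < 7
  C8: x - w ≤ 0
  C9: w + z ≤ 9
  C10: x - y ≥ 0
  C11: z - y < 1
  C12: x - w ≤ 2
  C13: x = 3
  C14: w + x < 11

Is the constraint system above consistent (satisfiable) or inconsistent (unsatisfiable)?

Constraints 4, 10, and 12 give x − y ≥ 0, y − w ≥ 4, w − x ≥ -2.
Adding all 3 inequalities: the left sides telescope to 0, and the right sides sum to 0 + 4 + (-2) = 2. So 0 ≥ 2, which is false.

Unsatisfiable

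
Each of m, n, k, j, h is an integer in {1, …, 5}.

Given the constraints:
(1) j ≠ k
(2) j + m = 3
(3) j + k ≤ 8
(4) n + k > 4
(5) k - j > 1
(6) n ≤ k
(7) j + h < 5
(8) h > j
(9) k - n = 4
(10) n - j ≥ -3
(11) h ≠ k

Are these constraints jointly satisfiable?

Take m = 2, n = 1, k = 5, j = 1, h = 3. Then constraint 2: j + m = 3; constraint 3: j + k = 6, and every other listed constraint is also met.

Satisfiable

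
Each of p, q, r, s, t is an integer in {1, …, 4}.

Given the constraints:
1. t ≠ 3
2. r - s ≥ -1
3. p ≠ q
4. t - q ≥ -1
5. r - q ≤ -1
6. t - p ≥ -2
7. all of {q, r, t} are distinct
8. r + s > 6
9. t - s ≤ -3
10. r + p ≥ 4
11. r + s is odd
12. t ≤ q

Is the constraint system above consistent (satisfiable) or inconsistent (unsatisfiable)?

Unsatisfiable

Constraints 2, 4, 5, and 9 give t − q ≥ -1, q − r ≥ 1, r − s ≥ -1, s − t ≥ 3.
Adding all 4 inequalities: the left sides telescope to 0, and the right sides sum to (-1) + 1 + (-1) + 3 = 2. So 0 ≥ 2, which is false.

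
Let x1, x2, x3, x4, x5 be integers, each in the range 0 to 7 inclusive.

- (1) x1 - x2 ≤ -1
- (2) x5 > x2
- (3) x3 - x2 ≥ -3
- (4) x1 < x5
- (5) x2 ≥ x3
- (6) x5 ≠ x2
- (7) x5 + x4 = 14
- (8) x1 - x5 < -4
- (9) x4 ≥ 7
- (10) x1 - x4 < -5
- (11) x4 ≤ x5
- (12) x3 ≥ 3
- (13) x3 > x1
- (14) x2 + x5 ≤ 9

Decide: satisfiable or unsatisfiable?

From constraints 5 and 12: x2 ≥ x3 ≥ 3. From constraints 9 and 11: x5 ≥ x4 ≥ 7. Hence x2 + x5 ≥ 10. But constraint 14 requires x2 + x5 ≤ 9, and 9 < 10. Contradiction.

Unsatisfiable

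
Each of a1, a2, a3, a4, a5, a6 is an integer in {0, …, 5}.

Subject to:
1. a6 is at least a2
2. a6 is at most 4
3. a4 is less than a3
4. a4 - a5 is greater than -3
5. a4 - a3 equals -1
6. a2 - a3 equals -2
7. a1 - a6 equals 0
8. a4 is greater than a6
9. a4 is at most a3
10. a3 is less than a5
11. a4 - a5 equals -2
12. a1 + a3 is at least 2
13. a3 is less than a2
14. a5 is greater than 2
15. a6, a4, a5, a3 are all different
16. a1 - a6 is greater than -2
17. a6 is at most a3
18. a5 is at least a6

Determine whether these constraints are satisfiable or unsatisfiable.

Unsatisfiable

Constraints 1, 3, 8, and 13 give a6 < a4, a4 < a3, a3 < a2, a2 ≤ a6. Chaining: a6 < a4 < a3 < a2 ≤ a6, which forces a6 < a6 — impossible.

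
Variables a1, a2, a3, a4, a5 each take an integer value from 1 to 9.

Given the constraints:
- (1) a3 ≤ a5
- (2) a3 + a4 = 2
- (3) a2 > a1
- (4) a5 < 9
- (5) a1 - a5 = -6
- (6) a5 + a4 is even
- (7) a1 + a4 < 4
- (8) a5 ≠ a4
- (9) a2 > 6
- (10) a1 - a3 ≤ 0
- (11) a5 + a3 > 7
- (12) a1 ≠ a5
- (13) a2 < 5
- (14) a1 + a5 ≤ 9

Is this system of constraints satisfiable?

Unsatisfiable

From constraint 9: a2 ≥ 7. From constraint 13: a2 ≤ 4. But 4 < 7, so no value of a2 works.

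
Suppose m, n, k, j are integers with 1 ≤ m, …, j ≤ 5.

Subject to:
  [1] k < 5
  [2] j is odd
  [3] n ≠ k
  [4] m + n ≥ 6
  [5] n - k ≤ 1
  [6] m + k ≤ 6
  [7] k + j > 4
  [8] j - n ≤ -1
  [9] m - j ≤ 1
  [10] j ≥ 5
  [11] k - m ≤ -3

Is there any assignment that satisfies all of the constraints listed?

Constraints 5, 8, 9, and 11 give j − m ≥ -1, m − k ≥ 3, k − n ≥ -1, n − j ≥ 1.
Adding all 4 inequalities: the left sides telescope to 0, and the right sides sum to (-1) + 3 + (-1) + 1 = 2. So 0 ≥ 2, which is false.

Unsatisfiable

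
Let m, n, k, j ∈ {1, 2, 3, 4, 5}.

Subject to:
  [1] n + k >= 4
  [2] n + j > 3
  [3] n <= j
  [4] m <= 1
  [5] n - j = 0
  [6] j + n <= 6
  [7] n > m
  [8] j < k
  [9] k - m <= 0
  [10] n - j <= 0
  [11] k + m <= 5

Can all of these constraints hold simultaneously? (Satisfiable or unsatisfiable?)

Unsatisfiable

Constraints 7, 8, 9, and 10 give j < k, k ≤ m, m < n, n ≤ j. Chaining: j < k ≤ m < n ≤ j, which forces j < j — impossible.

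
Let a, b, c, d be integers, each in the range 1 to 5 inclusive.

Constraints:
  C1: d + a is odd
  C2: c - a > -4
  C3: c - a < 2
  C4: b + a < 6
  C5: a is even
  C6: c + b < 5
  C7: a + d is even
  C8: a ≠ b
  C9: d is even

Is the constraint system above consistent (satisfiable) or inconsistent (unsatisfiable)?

Unsatisfiable

Constraint 9 makes d even and constraint 5 makes a even, so d + a must be even. Constraint 1 says d + a is odd — contradiction.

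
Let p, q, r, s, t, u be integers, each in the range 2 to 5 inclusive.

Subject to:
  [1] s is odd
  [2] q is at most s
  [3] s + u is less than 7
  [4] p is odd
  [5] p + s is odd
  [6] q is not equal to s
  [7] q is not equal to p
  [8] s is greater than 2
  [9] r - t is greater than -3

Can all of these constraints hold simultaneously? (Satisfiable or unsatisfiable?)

Unsatisfiable

Constraint 4 makes p odd and constraint 1 makes s odd, so p + s must be even. Constraint 5 says p + s is odd — contradiction.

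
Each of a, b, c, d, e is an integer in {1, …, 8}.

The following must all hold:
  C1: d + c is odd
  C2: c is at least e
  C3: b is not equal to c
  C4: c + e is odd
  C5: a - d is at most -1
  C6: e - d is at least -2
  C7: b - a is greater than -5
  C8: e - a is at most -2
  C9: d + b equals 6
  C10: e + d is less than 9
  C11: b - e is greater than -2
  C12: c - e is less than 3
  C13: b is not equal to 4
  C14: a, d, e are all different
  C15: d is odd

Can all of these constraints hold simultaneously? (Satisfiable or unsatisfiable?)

Unsatisfiable

Constraints 5, 6, and 8 give e − d ≥ -2, d − a ≥ 1, a − e ≥ 2.
Adding all 3 inequalities: the left sides telescope to 0, and the right sides sum to (-2) + 1 + 2 = 1. So 0 ≥ 1, which is false.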